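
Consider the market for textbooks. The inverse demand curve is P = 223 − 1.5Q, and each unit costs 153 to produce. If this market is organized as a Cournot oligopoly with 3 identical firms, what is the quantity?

In a 3-firm Cournot equilibrium, symmetry and the first-order condition give q = (223 − 153)/(6) = 35/3. So Q = 35 and P = 170.5.

Q = 35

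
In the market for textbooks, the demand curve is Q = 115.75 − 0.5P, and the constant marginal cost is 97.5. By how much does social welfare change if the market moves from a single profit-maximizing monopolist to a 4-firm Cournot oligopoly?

Inverting demand: P = 231.5 − 2Q.
Monopoly sets MR = MC: 231.5 − 4Q = 97.5 ⇒ Q = 33.5, P = 231.5 − 2·33.5 = 164.5.
CS = ½·(231.5 − 164.5)·33.5 = 1122.25; PS = (164.5 − 97.5)·33.5 = 2244.5; TS = 3366.75.
With 4 symmetric Cournot firms, each firm's FOC gives 231.5 − 10q = 97.5, so q = 13.4, Q = 4·13.4 = 53.6, and P = 124.3.
CS = ½·(231.5 − 124.3)·53.6 = 2872.96; PS = (124.3 − 97.5)·53.6 = 1436.48; TS = 4309.44.
Change in social welfare: 4309.44 − 3366.75 = 942.69.

TS rises by 942.69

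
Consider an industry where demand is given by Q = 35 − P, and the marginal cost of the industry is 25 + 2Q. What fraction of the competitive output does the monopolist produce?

Inverting demand: P = 35 − Q.
The monopolist equates marginal revenue to marginal cost: 35 − 2Q = 25 + 2Q, so Q = 2.5. From demand, P = 32.5.
Under competition P = MC: 35 − Q = 25 + 2Q ⇒ Q = 10/3, P = 95/3.
Ratio Q_m/Q_c = 2.5/(10/3) = 0.75.

Q_m/Q_c = 0.75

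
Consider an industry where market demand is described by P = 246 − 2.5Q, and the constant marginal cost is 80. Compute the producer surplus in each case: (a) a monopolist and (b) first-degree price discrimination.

Monopoly: PS = 2755.6; Perfect PD: PS = 5511.2

Monopoly sets MR = MC: 246 − 5Q = 80 ⇒ Q = 33.2, P = 246 − 2.5·33.2 = 163.
PS = (163 − 80)·33.2 = 2755.6.
Under first-degree price discrimination the firm charges each unit its demand price and produces up to where P = MC, i.e. Q = 66.4. Consumer surplus is zero; producer surplus equals total surplus.
PS = ½·(246 − 80)·66.4 = 5511.2.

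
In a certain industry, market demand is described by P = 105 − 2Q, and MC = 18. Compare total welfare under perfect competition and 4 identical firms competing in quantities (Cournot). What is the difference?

Total welfare falls by 75.69

Competitive firms price at marginal cost: P = 18, giving Q = 43.5.
CS = ½·(105 − 18)·43.5 = 1892.25; PS = (18 − 18)·43.5 = 0; TS = 1892.25.
Cournot with 4 identical firms: the symmetric best-response condition is 105 − 10q = 18. Each firm produces q = 8.7, total output Q = 34.8, price P = 35.4.
CS = ½·(105 − 35.4)·34.8 = 1211.04; PS = (35.4 − 18)·34.8 = 605.52; TS = 1816.56.
Change in total welfare: 1816.56 − 1892.25 = −75.69.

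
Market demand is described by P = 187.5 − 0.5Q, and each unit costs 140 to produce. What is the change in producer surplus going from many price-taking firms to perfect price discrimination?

Perfect competition: P = MC = 140, so 187.5 − 0.5Q = 140 and Q = 95.
PS = (140 − 140)·95 = 0.
Under first-degree price discrimination the firm charges each unit its demand price and produces up to where P = MC, i.e. Q = 95. Consumer surplus is zero; producer surplus equals total surplus.
PS = ½·(187.5 − 140)·95 = 2256.25.
Change in producer surplus: 2256.25 − 0 = 2256.25.

PS rises by 2256.25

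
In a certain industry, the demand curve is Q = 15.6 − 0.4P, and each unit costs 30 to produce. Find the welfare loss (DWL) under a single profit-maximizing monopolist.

Inverting demand: P = 39 − 2.5Q.
Under competition P = MC = 30, so Q = (39 − 30)/2.5 = 3.6.
A monopolist chooses Q where MR = MC. MR = 39 − 5Q; setting this equal to 30 gives Q = 1.8 and P = 34.5.
DWL is the triangle between Q = 1.8 and Q = 3.6: ½·(3.6 − 1.8)·(34.5 − 30) = 4.05.

DWL = 4.05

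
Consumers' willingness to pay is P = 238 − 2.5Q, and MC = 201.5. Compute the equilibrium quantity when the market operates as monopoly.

Q = 7.3

Monopoly sets MR = MC: 238 − 5Q = 201.5 ⇒ Q = 7.3, P = 238 − 2.5·7.3 = 219.75.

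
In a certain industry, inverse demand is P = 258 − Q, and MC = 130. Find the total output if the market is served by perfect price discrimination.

With perfect price discrimination, output is the efficient level Q = 128 (where demand meets MC), but every buyer pays their willingness to pay: CS = 0 and PS = total surplus.

Q = 128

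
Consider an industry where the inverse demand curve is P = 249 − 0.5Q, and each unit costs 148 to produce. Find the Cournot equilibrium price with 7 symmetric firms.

P = 160.625

In a 7-firm Cournot equilibrium, symmetry and the first-order condition give q = (249 − 148)/(4) = 25.25. So Q = 176.75 and P = 160.625.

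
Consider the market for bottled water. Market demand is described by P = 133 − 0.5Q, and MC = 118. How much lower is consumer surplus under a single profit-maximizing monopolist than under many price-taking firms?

Consumer surplus falls by 168.75

Competitive firms price at marginal cost: P = 118, giving Q = 30.
CS = ½·(133 − 118)·30 = 225.
Monopoly sets MR = MC: 133 − Q = 118 ⇒ Q = 15, P = 133 − 0.5·15 = 125.5.
CS = ½·(133 − 125.5)·15 = 56.25.
Change in consumer surplus: 56.25 − 225 = −168.75.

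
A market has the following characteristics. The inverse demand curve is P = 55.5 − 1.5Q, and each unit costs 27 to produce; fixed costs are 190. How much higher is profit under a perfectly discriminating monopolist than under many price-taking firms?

Perfect competition: P = MC = 27, so 55.5 − 1.5Q = 27 and Q = 19.
Profit = (27 − 27)·19 − 190 = −190.
Under first-degree price discrimination the firm charges each unit its demand price and produces up to where P = MC, i.e. Q = 19. Consumer surplus is zero; producer surplus equals total surplus.
PS equals the full surplus area, 270.75. Profit = 270.75 − 190 = 80.75.
Change in profit: 80.75 − −190 = 270.75.

π rises by 270.75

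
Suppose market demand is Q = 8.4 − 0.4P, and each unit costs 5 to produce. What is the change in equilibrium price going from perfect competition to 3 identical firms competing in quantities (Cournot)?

Equilibrium price rises by 4

Inverting demand: P = 21 − 2.5Q.
Under competition P = MC = 5, so Q = (21 − 5)/2.5 = 6.4.
With 3 symmetric Cournot firms, each firm's FOC gives 21 − 10q = 5, so q = 1.6, Q = 3·1.6 = 4.8, and P = 9.
Change in equilibrium price: 9 − 5 = 4.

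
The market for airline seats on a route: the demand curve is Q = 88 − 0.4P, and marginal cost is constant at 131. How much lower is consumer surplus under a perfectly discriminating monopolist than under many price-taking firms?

CS falls by 1584.2

Inverting demand: P = 220 − 2.5Q.
Under competition P = MC = 131, so Q = (220 − 131)/2.5 = 35.6.
CS = ½·(220 − 131)·35.6 = 1584.2.
A perfectly discriminating monopolist sells every unit with P(Q) ≥ MC(Q), so output equals the competitive quantity Q = 35.6. Each buyer pays their reservation price, so CS = 0 and the firm captures all surplus.
CS = 0.
Change in consumer surplus: 0 − 1584.2 = −1584.2.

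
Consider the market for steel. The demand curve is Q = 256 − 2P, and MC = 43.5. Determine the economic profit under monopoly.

Inverting demand: P = 128 − 0.5Q.
A monopolist chooses Q where MR = MC. MR = 128 − Q; setting this equal to 43.5 gives Q = 84.5 and P = 85.75.
Profit = (85.75 − 43.5)·84.5 = 3570.125.

Profit = 3570.125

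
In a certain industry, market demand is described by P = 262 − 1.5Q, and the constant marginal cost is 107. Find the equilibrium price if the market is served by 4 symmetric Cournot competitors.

With 4 symmetric Cournot firms, each firm's FOC gives 262 − 7.5q = 107, so q = 62/3, Q = 4·62/3 = 248/3, and P = 138.

P = 138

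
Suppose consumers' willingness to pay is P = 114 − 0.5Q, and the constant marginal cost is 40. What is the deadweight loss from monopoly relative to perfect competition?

Under competition P = MC = 40, so Q = (114 − 40)/0.5 = 148.
The monopolist equates marginal revenue to marginal cost: 114 − Q = 40, so Q = 74. From demand, P = 77.
DWL is the triangle between Q = 74 and Q = 148: ½·(148 − 74)·(77 − 40) = 1369.

DWL = 1369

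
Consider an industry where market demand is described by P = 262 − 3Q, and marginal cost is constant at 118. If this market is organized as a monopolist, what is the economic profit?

A monopolist chooses Q where MR = MC. MR = 262 − 6Q; setting this equal to 118 gives Q = 24 and P = 190.
Profit = (190 − 118)·24 = 1728.

Profit = 1728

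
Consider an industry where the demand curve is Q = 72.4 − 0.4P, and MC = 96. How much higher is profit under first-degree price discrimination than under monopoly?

Inverting demand: P = 181 − 2.5Q.
The monopolist equates marginal revenue to marginal cost: 181 − 5Q = 96, so Q = 17. From demand, P = 138.5.
Profit = (138.5 − 96)·17 = 722.5.
Under first-degree price discrimination the firm charges each unit its demand price and produces up to where P = MC, i.e. Q = 34. Consumer surplus is zero; producer surplus equals total surplus.
PS equals the full surplus area, 1445. Profit = 1445 = 1445.
Change in profit: 1445 − 722.5 = 722.5.

π rises by 722.5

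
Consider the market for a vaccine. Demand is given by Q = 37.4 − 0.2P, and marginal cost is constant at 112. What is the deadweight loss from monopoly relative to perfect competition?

DWL = 140.625

Inverting demand: P = 187 − 5Q.
Perfect competition: P = MC = 112, so 187 − 5Q = 112 and Q = 15.
A monopolist chooses Q where MR = MC. MR = 187 − 10Q; setting this equal to 112 gives Q = 7.5 and P = 149.5.
DWL is the triangle between Q = 7.5 and Q = 15: ½·(15 − 7.5)·(149.5 − 112) = 140.625.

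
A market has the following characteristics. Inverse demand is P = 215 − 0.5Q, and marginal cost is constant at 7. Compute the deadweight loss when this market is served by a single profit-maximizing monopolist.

Perfect competition: P = MC = 7, so 215 − 0.5Q = 7 and Q = 416.
Monopoly sets MR = MC: 215 − Q = 7 ⇒ Q = 208, P = 215 − 0.5·208 = 111.
DWL is the triangle between Q = 208 and Q = 416: ½·(416 − 208)·(111 − 7) = 10816.

DWL = 10816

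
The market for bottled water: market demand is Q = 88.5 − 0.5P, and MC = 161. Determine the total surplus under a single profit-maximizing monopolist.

Inverting demand: P = 177 − 2Q.
A monopolist chooses Q where MR = MC. MR = 177 − 4Q; setting this equal to 161 gives Q = 4 and P = 169.
CS = ½·(177 − 169)·4 = 16; PS = (169 − 161)·4 = 32; TS = 48.

TS = 48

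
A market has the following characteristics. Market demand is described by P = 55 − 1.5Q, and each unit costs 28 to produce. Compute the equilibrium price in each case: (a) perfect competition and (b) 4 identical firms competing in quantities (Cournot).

Perfect competition: P = MC = 28, so 55 − 1.5Q = 28 and Q = 18.
In a 4-firm Cournot equilibrium, symmetry and the first-order condition give q = (55 − 28)/(7.5) = 3.6. So Q = 14.4 and P = 33.4.

Competition: P = 28; Cournot: P = 33.4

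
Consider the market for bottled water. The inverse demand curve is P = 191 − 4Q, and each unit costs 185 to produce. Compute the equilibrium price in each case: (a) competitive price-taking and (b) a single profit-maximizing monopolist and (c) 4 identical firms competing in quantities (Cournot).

Perfect competition: P = MC = 185, so 191 − 4Q = 185 and Q = 1.5.
Monopoly sets MR = MC: 191 − 8Q = 185 ⇒ Q = 0.75, P = 191 − 4·0.75 = 188.
With 4 symmetric Cournot firms, each firm's FOC gives 191 − 20q = 185, so q = 0.3, Q = 4·0.3 = 1.2, and P = 186.2.

Competition: P = 185; Monopoly: P = 188; Cournot: P = 186.2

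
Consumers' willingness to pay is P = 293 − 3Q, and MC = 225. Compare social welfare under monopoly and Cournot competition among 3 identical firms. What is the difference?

A monopolist chooses Q where MR = MC. MR = 293 − 6Q; setting this equal to 225 gives Q = 34/3 and P = 259.
CS = ½·(293 − 259)·34/3 = 578/3; PS = (259 − 225)·34/3 = 1156/3; TS = 578.
With 3 symmetric Cournot firms, each firm's FOC gives 293 − 12q = 225, so q = 17/3, Q = 3·17/3 = 17, and P = 242.
CS = ½·(293 − 242)·17 = 433.5; PS = (242 − 225)·17 = 289; TS = 722.5.
Change in social welfare: 722.5 − 578 = 144.5.

Social welfare rises by 144.5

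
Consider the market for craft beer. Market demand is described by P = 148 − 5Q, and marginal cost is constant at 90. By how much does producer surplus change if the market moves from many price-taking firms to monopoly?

Competitive firms price at marginal cost: P = 90, giving Q = 11.6.
PS = (90 − 90)·11.6 = 0.
The monopolist equates marginal revenue to marginal cost: 148 − 10Q = 90, so Q = 5.8. From demand, P = 119.
PS = (119 − 90)·5.8 = 168.2.
Change in producer surplus: 168.2 − 0 = 168.2.

Producer surplus rises by 168.2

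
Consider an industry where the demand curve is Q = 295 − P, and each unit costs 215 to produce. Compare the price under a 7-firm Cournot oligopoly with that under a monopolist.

Inverting demand: P = 295 − Q.
With 7 symmetric Cournot firms, each firm's FOC gives 295 − 8q = 215, so q = 10, Q = 7·10 = 70, and P = 225.
Monopoly sets MR = MC: 295 − 2Q = 215 ⇒ Q = 40, P = 295 − 40 = 255.

Cournot: P = 225; Monopoly: P = 255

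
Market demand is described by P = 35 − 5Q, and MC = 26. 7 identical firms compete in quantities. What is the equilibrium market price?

P = 27.125

Cournot with 7 identical firms: the symmetric best-response condition is 35 − 40q = 26. Each firm produces q = 0.225, total output Q = 1.575, price P = 27.125.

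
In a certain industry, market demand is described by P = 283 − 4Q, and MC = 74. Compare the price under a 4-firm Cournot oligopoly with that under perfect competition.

Cournot: P = 115.8; Competition: P = 74

In a 4-firm Cournot equilibrium, symmetry and the first-order condition give q = (283 − 74)/(20) = 10.45. So Q = 41.8 and P = 115.8.
Perfect competition: P = MC = 74, so 283 − 4Q = 74 and Q = 52.25.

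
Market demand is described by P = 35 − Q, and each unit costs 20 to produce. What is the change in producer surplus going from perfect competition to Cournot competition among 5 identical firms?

PS rises by 31.25

Under competition P = MC = 20, so Q = (35 − 20)/1 = 15.
PS = (20 − 20)·15 = 0.
In a 5-firm Cournot equilibrium, symmetry and the first-order condition give q = (35 − 20)/(6) = 2.5. So Q = 12.5 and P = 22.5.
PS = (22.5 − 20)·12.5 = 31.25.
Change in producer surplus: 31.25 − 0 = 31.25.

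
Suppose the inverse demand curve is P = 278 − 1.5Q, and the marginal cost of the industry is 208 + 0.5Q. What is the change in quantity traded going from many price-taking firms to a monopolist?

Competitive equilibrium sets price equal to marginal cost: 278 − 1.5Q = 208 + 0.5Q, so Q = 35 and P = 225.5.
A monopolist chooses Q where MR = MC. MR = 278 − 3Q; setting this equal to 208 + 0.5Q gives Q = 20 and P = 248.
Change in quantity traded: 20 − 35 = −15.

Quantity traded falls by 15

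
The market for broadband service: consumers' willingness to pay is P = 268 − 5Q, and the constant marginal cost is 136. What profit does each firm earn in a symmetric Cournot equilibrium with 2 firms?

Cournot with 2 identical firms: the symmetric best-response condition is 268 − 15q = 136. Each firm produces q = 8.8, total output Q = 17.6, price P = 180.
Each firm's profit = (180 − 136)·8.8 = 387.2.

π_i = 387.2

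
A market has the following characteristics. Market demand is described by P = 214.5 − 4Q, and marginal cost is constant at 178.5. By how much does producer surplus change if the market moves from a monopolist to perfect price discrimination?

Producer surplus rises by 81

Monopoly sets MR = MC: 214.5 − 8Q = 178.5 ⇒ Q = 4.5, P = 214.5 − 4·4.5 = 196.5.
PS = (196.5 − 178.5)·4.5 = 81.
With perfect price discrimination, output is the efficient level Q = 9 (where demand meets MC), but every buyer pays their willingness to pay: CS = 0 and PS = total surplus.
PS = ½·(214.5 − 178.5)·9 = 162.
Change in producer surplus: 162 − 81 = 81.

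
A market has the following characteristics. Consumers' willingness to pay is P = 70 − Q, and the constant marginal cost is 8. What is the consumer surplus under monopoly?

Monopoly sets MR = MC: 70 − 2Q = 8 ⇒ Q = 31, P = 70 − 31 = 39.
CS = ½·(70 − 39)·31 = 480.5.

CS = 480.5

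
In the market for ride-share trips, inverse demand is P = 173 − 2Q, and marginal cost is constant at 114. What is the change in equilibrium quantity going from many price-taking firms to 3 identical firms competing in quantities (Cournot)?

Under competition P = MC = 114, so Q = (173 − 114)/2 = 29.5.
Cournot with 3 identical firms: the symmetric best-response condition is 173 − 8q = 114. Each firm produces q = 7.375, total output Q = 22.125, price P = 128.75.
Change in equilibrium quantity: 22.125 − 29.5 = −7.375.

Q falls by 7.375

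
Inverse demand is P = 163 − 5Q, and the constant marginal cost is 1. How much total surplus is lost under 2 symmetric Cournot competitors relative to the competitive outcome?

DWL = 291.6

Perfect competition: P = MC = 1, so 163 − 5Q = 1 and Q = 32.4.
With 2 symmetric Cournot firms, each firm's FOC gives 163 − 15q = 1, so q = 10.8, Q = 2·10.8 = 21.6, and P = 55.
DWL is the triangle between Q = 21.6 and Q = 32.4: ½·(32.4 − 21.6)·(55 − 1) = 291.6.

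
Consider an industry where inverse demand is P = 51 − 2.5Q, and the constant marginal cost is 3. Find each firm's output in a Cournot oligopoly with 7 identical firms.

With 7 symmetric Cournot firms, each firm's FOC gives 51 − 20q = 3, so q = 2.4, Q = 7·2.4 = 16.8, and P = 9.

q_i = 2.4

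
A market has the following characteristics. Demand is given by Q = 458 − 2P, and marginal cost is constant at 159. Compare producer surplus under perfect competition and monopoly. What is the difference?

Inverting demand: P = 229 − 0.5Q.
Perfect competition: P = MC = 159, so 229 − 0.5Q = 159 and Q = 140.
PS = (159 − 159)·140 = 0.
The monopolist equates marginal revenue to marginal cost: 229 − Q = 159, so Q = 70. From demand, P = 194.
PS = (194 − 159)·70 = 2450.
Change in producer surplus: 2450 − 0 = 2450.

Producer surplus rises by 2450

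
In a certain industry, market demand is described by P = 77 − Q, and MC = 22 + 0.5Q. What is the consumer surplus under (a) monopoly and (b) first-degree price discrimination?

Monopoly sets MR = MC: 77 − 2Q = 22 + 0.5Q ⇒ Q = 22, P = 77 − 22 = 55.
CS = ½·(77 − 55)·22 = 242.
Under first-degree price discrimination the firm charges each unit its demand price and produces up to where P = MC, i.e. Q = 110/3. Consumer surplus is zero; producer surplus equals total surplus.
CS = 0.

Monopoly: CS = 242; Perfect PD: CS = 0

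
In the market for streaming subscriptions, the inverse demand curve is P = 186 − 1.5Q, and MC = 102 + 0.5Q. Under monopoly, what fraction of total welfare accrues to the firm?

The monopolist equates marginal revenue to marginal cost: 186 − 3Q = 102 + 0.5Q, so Q = 24. From demand, P = 150.
CS = ½·(186 − 150)·24 = 432.
PS = P·Q − VC(Q) = 150·24 − (102·24 + ½·0.5·24²) = 1008.
Share captured = PS/TS = 1008/1440 = 0.7.

PS/TS = 0.7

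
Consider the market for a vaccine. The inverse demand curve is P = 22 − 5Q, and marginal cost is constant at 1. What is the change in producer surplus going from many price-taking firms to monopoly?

Under competition P = MC = 1, so Q = (22 − 1)/5 = 4.2.
PS = (1 − 1)·4.2 = 0.
The monopolist equates marginal revenue to marginal cost: 22 − 10Q = 1, so Q = 2.1. From demand, P = 11.5.
PS = (11.5 − 1)·2.1 = 22.05.
Change in producer surplus: 22.05 − 0 = 22.05.

PS rises by 22.05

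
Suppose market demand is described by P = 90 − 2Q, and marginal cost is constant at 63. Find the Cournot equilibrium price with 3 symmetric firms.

P = 69.75

With 3 symmetric Cournot firms, each firm's FOC gives 90 − 8q = 63, so q = 3.375, Q = 3·3.375 = 10.125, and P = 69.75.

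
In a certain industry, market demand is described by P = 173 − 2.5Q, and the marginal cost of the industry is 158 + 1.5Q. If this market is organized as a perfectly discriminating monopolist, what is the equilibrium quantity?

Q = 3.75

A perfectly discriminating monopolist sells every unit with P(Q) ≥ MC(Q), so output equals the competitive quantity Q = 3.75. Each buyer pays their reservation price, so CS = 0 and the firm captures all surplus.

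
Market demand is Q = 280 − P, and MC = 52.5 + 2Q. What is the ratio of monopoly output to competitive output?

Inverting demand: P = 280 − Q.
The monopolist equates marginal revenue to marginal cost: 280 − 2Q = 52.5 + 2Q, so Q = 56.875. From demand, P = 223.125.
Competitive equilibrium sets price equal to marginal cost: 280 − Q = 52.5 + 2Q, so Q = 455/6 and P = 1225/6.
Ratio Q_m/Q_c = 56.875/(455/6) = 0.75.

Q_m/Q_c = 0.75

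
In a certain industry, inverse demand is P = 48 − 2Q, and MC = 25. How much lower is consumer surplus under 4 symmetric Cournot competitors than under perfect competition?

Competitive firms price at marginal cost: P = 25, giving Q = 11.5.
CS = ½·(48 − 25)·11.5 = 132.25.
With 4 symmetric Cournot firms, each firm's FOC gives 48 − 10q = 25, so q = 2.3, Q = 4·2.3 = 9.2, and P = 29.6.
CS = ½·(48 − 29.6)·9.2 = 84.64.
Change in consumer surplus: 84.64 − 132.25 = −47.61.

CS falls by 47.61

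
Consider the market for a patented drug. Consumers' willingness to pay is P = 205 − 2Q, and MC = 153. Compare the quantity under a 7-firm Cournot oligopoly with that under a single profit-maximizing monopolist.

Cournot with 7 identical firms: the symmetric best-response condition is 205 − 16q = 153. Each firm produces q = 3.25, total output Q = 22.75, price P = 159.5.
The monopolist equates marginal revenue to marginal cost: 205 − 4Q = 153, so Q = 13. From demand, P = 179.

Cournot: Q = 22.75; Monopoly: Q = 13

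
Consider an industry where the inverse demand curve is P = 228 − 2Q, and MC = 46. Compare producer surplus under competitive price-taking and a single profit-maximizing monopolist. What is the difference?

Under competition P = MC = 46, so Q = (228 − 46)/2 = 91.
PS = (46 − 46)·91 = 0.
The monopolist equates marginal revenue to marginal cost: 228 − 4Q = 46, so Q = 45.5. From demand, P = 137.
PS = (137 − 46)·45.5 = 4140.5.
Change in producer surplus: 4140.5 − 0 = 4140.5.

Producer surplus rises by 4140.5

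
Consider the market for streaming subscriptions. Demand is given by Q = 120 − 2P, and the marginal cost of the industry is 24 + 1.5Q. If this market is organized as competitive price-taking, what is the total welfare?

Inverting demand: P = 60 − 0.5Q.
Under competition P = MC: 60 − 0.5Q = 24 + 1.5Q ⇒ Q = 18, P = 51.
CS = ½·(60 − 51)·18 = 81; PS = (51·18 − 24·18 − ½·1.5·18²) = 243; TS = 324.

TS = 324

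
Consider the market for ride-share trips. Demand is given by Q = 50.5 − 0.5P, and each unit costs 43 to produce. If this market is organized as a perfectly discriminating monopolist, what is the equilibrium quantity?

Q = 29

Inverting demand: P = 101 − 2Q.
A perfectly discriminating monopolist sells every unit with P(Q) ≥ MC(Q), so output equals the competitive quantity Q = 29. Each buyer pays their reservation price, so CS = 0 and the firm captures all surplus.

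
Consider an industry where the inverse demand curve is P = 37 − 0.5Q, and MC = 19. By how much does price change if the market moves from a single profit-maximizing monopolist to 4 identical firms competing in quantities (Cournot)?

Price falls by 5.4

A monopolist chooses Q where MR = MC. MR = 37 − Q; setting this equal to 19 gives Q = 18 and P = 28.
With 4 symmetric Cournot firms, each firm's FOC gives 37 − 2.5q = 19, so q = 7.2, Q = 4·7.2 = 28.8, and P = 22.6.
Change in price: 22.6 − 28 = −5.4.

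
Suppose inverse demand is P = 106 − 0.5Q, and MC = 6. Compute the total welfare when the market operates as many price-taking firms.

TS = 10000

Perfect competition: P = MC = 6, so 106 − 0.5Q = 6 and Q = 200.
CS = ½·(106 − 6)·200 = 10000; PS = (6 − 6)·200 = 0; TS = 10000.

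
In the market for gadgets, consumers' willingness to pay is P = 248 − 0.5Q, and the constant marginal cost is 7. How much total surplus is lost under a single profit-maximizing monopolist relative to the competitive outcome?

DWL = 14520.25

Competitive firms price at marginal cost: P = 7, giving Q = 482.
The monopolist equates marginal revenue to marginal cost: 248 − Q = 7, so Q = 241. From demand, P = 127.5.
DWL is the triangle between Q = 241 and Q = 482: ½·(482 − 241)·(127.5 − 7) = 14520.25.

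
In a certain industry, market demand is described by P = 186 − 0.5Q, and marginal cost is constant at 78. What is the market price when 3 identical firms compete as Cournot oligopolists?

With 3 symmetric Cournot firms, each firm's FOC gives 186 − 2q = 78, so q = 54, Q = 3·54 = 162, and P = 105.

P = 105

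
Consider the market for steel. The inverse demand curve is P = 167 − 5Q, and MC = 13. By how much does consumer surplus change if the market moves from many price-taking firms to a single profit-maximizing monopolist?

CS falls by 1778.7

Competitive firms price at marginal cost: P = 13, giving Q = 30.8.
CS = ½·(167 − 13)·30.8 = 2371.6.
The monopolist equates marginal revenue to marginal cost: 167 − 10Q = 13, so Q = 15.4. From demand, P = 90.
CS = ½·(167 − 90)·15.4 = 592.9.
Change in consumer surplus: 592.9 − 2371.6 = −1778.7.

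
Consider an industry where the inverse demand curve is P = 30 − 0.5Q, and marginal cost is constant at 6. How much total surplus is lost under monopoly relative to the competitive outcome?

DWL = 144

Competitive firms price at marginal cost: P = 6, giving Q = 48.
The monopolist equates marginal revenue to marginal cost: 30 − Q = 6, so Q = 24. From demand, P = 18.
DWL is the triangle between Q = 24 and Q = 48: ½·(48 − 24)·(18 − 6) = 144.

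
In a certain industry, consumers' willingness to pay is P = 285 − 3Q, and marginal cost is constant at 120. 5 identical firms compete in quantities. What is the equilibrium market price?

P = 147.5

With 5 symmetric Cournot firms, each firm's FOC gives 285 − 18q = 120, so q = 55/6, Q = 5·55/6 = 275/6, and P = 147.5.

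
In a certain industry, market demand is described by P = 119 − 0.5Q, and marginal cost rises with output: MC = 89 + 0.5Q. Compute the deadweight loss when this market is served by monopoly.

DWL = 50

Competitive equilibrium sets price equal to marginal cost: 119 − 0.5Q = 89 + 0.5Q, so Q = 30 and P = 104.
A monopolist chooses Q where MR = MC. MR = 119 − Q; setting this equal to 89 + 0.5Q gives Q = 20 and P = 109.
CS = ½·(119 − 104)·30 = 225; PS = (104·30 − 89·30 − ½·0.5·30²) = 225; TS = 450.
CS = ½·(119 − 109)·20 = 100; PS = (109·20 − 89·20 − ½·0.5·20²) = 300; TS = 400.
DWL = 450 − 400 = 50.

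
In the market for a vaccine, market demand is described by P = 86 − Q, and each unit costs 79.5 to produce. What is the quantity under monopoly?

Monopoly sets MR = MC: 86 − 2Q = 79.5 ⇒ Q = 3.25, P = 86 − 3.25 = 82.75.

Q = 3.25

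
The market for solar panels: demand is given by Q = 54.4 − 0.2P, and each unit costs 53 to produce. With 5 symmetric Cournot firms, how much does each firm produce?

q_i = 7.3

Inverting demand: P = 272 − 5Q.
With 5 symmetric Cournot firms, each firm's FOC gives 272 − 30q = 53, so q = 7.3, Q = 5·7.3 = 36.5, and P = 89.5.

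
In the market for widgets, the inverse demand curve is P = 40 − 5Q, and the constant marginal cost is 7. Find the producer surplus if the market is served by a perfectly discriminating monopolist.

PS = 108.9

Under first-degree price discrimination the firm charges each unit its demand price and produces up to where P = MC, i.e. Q = 6.6. Consumer surplus is zero; producer surplus equals total surplus.
PS = ½·(40 − 7)·6.6 = 108.9.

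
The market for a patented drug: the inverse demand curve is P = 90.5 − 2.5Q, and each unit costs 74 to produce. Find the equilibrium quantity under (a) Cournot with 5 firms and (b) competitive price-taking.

Cournot: Q = 5.5; Competition: Q = 6.6

With 5 symmetric Cournot firms, each firm's FOC gives 90.5 − 15q = 74, so q = 1.1, Q = 5·1.1 = 5.5, and P = 76.75.
Competitive firms price at marginal cost: P = 74, giving Q = 6.6.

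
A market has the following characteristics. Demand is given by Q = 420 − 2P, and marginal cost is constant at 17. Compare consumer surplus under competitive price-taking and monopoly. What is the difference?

CS falls by 27936.75

Inverting demand: P = 210 − 0.5Q.
Under competition P = MC = 17, so Q = (210 − 17)/0.5 = 386.
CS = ½·(210 − 17)·386 = 37249.
The monopolist equates marginal revenue to marginal cost: 210 − Q = 17, so Q = 193. From demand, P = 113.5.
CS = ½·(210 − 113.5)·193 = 9312.25.
Change in consumer surplus: 9312.25 − 37249 = −27936.75.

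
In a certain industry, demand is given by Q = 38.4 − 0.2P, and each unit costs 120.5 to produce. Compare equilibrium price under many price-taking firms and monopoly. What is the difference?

P rises by 35.75

Inverting demand: P = 192 − 5Q.
Perfect competition: P = MC = 120.5, so 192 − 5Q = 120.5 and Q = 14.3.
A monopolist chooses Q where MR = MC. MR = 192 − 10Q; setting this equal to 120.5 gives Q = 7.15 and P = 156.25.
Change in equilibrium price: 156.25 − 120.5 = 35.75.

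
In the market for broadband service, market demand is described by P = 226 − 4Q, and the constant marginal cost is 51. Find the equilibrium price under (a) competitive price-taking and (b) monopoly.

Perfect competition: P = MC = 51, so 226 − 4Q = 51 and Q = 43.75.
A monopolist chooses Q where MR = MC. MR = 226 − 8Q; setting this equal to 51 gives Q = 21.875 and P = 138.5.

Competition: P = 51; Monopoly: P = 138.5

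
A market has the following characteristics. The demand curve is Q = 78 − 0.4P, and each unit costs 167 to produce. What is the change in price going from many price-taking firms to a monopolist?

Inverting demand: P = 195 − 2.5Q.
Competitive firms price at marginal cost: P = 167, giving Q = 11.2.
Monopoly sets MR = MC: 195 − 5Q = 167 ⇒ Q = 5.6, P = 195 − 2.5·5.6 = 181.
Change in price: 181 − 167 = 14.

P rises by 14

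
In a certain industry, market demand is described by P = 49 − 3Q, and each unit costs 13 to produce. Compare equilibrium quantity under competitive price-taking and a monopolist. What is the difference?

Equilibrium quantity falls by 6

Competitive firms price at marginal cost: P = 13, giving Q = 12.
A monopolist chooses Q where MR = MC. MR = 49 − 6Q; setting this equal to 13 gives Q = 6 and P = 31.
Change in equilibrium quantity: 6 − 12 = −6.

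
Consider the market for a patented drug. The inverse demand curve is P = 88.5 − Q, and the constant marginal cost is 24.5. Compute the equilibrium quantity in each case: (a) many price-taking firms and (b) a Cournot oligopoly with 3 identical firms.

Perfect competition: P = MC = 24.5, so 88.5 − Q = 24.5 and Q = 64.
In a 3-firm Cournot equilibrium, symmetry and the first-order condition give q = (88.5 − 24.5)/(4) = 16. So Q = 48 and P = 40.5.

Competition: Q = 64; Cournot: Q = 48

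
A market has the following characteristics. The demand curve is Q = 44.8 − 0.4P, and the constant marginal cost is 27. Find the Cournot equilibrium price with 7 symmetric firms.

Inverting demand: P = 112 − 2.5Q.
Cournot with 7 identical firms: the symmetric best-response condition is 112 − 20q = 27. Each firm produces q = 4.25, total output Q = 29.75, price P = 37.625.

P = 37.625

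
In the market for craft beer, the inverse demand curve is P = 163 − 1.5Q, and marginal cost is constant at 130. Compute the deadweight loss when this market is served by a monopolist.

DWL = 90.75

Perfect competition: P = MC = 130, so 163 − 1.5Q = 130 and Q = 22.
A monopolist chooses Q where MR = MC. MR = 163 − 3Q; setting this equal to 130 gives Q = 11 and P = 146.5.
DWL is the triangle between Q = 11 and Q = 22: ½·(22 − 11)·(146.5 − 130) = 90.75.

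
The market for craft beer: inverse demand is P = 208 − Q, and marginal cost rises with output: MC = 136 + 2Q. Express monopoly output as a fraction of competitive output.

A monopolist chooses Q where MR = MC. MR = 208 − 2Q; setting this equal to 136 + 2Q gives Q = 18 and P = 190.
Under competition P = MC: 208 − Q = 136 + 2Q ⇒ Q = 24, P = 184.
Ratio Q_m/Q_c = 18/24 = 0.75.

Q_m/Q_c = 0.75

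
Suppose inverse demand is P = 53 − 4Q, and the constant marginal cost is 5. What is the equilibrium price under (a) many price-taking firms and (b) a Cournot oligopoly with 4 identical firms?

Competition: P = 5; Cournot: P = 14.6

Competitive firms price at marginal cost: P = 5, giving Q = 12.
In a 4-firm Cournot equilibrium, symmetry and the first-order condition give q = (53 − 5)/(20) = 2.4. So Q = 9.6 and P = 14.6.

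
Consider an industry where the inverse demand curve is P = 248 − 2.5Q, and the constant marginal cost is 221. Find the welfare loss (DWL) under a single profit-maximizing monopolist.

DWL = 36.45

Perfect competition: P = MC = 221, so 248 − 2.5Q = 221 and Q = 10.8.
A monopolist chooses Q where MR = MC. MR = 248 − 5Q; setting this equal to 221 gives Q = 5.4 and P = 234.5.
DWL is the triangle between Q = 5.4 and Q = 10.8: ½·(10.8 − 5.4)·(234.5 − 221) = 36.45.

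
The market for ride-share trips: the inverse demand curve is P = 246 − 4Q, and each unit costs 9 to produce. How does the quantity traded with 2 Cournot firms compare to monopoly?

In a 2-firm Cournot equilibrium, symmetry and the first-order condition give q = (246 − 9)/(12) = 19.75. So Q = 39.5 and P = 88.
Monopoly sets MR = MC: 246 − 8Q = 9 ⇒ Q = 29.625, P = 246 − 4·29.625 = 127.5.

Cournot: Q = 39.5; Monopoly: Q = 29.625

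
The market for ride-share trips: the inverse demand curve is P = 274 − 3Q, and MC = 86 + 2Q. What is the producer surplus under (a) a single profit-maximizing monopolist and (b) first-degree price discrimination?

Monopoly: PS = 2209; Perfect PD: PS = 3534.4

Monopoly sets MR = MC: 274 − 6Q = 86 + 2Q ⇒ Q = 23.5, P = 274 − 3·23.5 = 203.5.
PS = P·Q − VC(Q) = 203.5·23.5 − (86·23.5 + ½·2·23.5²) = 2209.
With perfect price discrimination, output is the efficient level Q = 37.6 (where demand meets MC), but every buyer pays their willingness to pay: CS = 0 and PS = total surplus.
PS = ½·(274 − 86)·37.6 = 3534.4.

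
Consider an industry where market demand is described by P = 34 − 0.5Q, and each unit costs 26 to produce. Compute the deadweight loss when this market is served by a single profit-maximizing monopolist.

Competitive firms price at marginal cost: P = 26, giving Q = 16.
A monopolist chooses Q where MR = MC. MR = 34 − Q; setting this equal to 26 gives Q = 8 and P = 30.
DWL is the triangle between Q = 8 and Q = 16: ½·(16 − 8)·(30 − 26) = 16.

DWL = 16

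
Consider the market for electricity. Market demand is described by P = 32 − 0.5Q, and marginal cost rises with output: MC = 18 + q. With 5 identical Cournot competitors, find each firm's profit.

In a 5-firm Cournot equilibrium, symmetry and the first-order condition give q = (32 − 18)/(4) = 3.5. So Q = 17.5 and P = 23.25.
Each firm's profit = 23.25·3.5 − (18·3.5 + ½·1·3.5²) = 12.25.

π_i = 12.25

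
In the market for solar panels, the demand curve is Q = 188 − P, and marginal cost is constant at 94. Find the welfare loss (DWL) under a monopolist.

Inverting demand: P = 188 − Q.
Competitive firms price at marginal cost: P = 94, giving Q = 94.
A monopolist chooses Q where MR = MC. MR = 188 − 2Q; setting this equal to 94 gives Q = 47 and P = 141.
DWL is the triangle between Q = 47 and Q = 94: ½·(94 − 47)·(141 − 94) = 1104.5.

DWL = 1104.5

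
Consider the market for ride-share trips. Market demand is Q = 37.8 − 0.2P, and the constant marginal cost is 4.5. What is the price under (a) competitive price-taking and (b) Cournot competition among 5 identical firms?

Competition: P = 4.5; Cournot: P = 35.25

Inverting demand: P = 189 − 5Q.
Competitive firms price at marginal cost: P = 4.5, giving Q = 36.9.
With 5 symmetric Cournot firms, each firm's FOC gives 189 − 30q = 4.5, so q = 6.15, Q = 5·6.15 = 30.75, and P = 35.25.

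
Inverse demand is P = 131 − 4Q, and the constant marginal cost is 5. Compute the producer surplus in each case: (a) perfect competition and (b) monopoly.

Competition: PS = 0; Monopoly: PS = 992.25

Competitive firms price at marginal cost: P = 5, giving Q = 31.5.
PS = (5 − 5)·31.5 = 0.
The monopolist equates marginal revenue to marginal cost: 131 − 8Q = 5, so Q = 15.75. From demand, P = 68.
PS = (68 − 5)·15.75 = 992.25.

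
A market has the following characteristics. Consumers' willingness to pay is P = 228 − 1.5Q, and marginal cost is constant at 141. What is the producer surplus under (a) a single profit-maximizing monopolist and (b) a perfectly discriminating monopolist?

Monopoly: PS = 1261.5; Perfect PD: PS = 2523

The monopolist equates marginal revenue to marginal cost: 228 − 3Q = 141, so Q = 29. From demand, P = 184.5.
PS = (184.5 − 141)·29 = 1261.5.
A perfectly discriminating monopolist sells every unit with P(Q) ≥ MC(Q), so output equals the competitive quantity Q = 58. Each buyer pays their reservation price, so CS = 0 and the firm captures all surplus.
PS = ½·(228 − 141)·58 = 2523.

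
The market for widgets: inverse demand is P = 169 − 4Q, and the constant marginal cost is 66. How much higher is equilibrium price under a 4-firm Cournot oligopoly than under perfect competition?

Under competition P = MC = 66, so Q = (169 − 66)/4 = 25.75.
With 4 symmetric Cournot firms, each firm's FOC gives 169 − 20q = 66, so q = 5.15, Q = 4·5.15 = 20.6, and P = 86.6.
Change in equilibrium price: 86.6 − 66 = 20.6.

Equilibrium price rises by 20.6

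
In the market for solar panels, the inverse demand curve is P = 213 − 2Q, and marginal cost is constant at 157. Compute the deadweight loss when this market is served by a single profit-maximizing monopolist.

DWL = 196

Under competition P = MC = 157, so Q = (213 − 157)/2 = 28.
The monopolist equates marginal revenue to marginal cost: 213 − 4Q = 157, so Q = 14. From demand, P = 185.
DWL is the triangle between Q = 14 and Q = 28: ½·(28 − 14)·(185 − 157) = 196.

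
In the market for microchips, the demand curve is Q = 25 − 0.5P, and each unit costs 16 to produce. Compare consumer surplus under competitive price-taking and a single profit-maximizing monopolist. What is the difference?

CS falls by 216.75

Inverting demand: P = 50 − 2Q.
Perfect competition: P = MC = 16, so 50 − 2Q = 16 and Q = 17.
CS = ½·(50 − 16)·17 = 289.
The monopolist equates marginal revenue to marginal cost: 50 − 4Q = 16, so Q = 8.5. From demand, P = 33.
CS = ½·(50 − 33)·8.5 = 72.25.
Change in consumer surplus: 72.25 − 289 = −216.75.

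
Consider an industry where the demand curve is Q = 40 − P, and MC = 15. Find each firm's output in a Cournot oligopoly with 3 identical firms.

q_i = 6.25

Inverting demand: P = 40 − Q.
With 3 symmetric Cournot firms, each firm's FOC gives 40 − 4q = 15, so q = 6.25, Q = 3·6.25 = 18.75, and P = 21.25.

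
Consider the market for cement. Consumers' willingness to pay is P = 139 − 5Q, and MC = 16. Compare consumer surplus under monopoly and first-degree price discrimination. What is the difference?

Consumer surplus falls by 378.225

Monopoly sets MR = MC: 139 − 10Q = 16 ⇒ Q = 12.3, P = 139 − 5·12.3 = 77.5.
CS = ½·(139 − 77.5)·12.3 = 378.225.
With perfect price discrimination, output is the efficient level Q = 24.6 (where demand meets MC), but every buyer pays their willingness to pay: CS = 0 and PS = total surplus.
CS = 0.
Change in consumer surplus: 0 − 378.225 = −378.225.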